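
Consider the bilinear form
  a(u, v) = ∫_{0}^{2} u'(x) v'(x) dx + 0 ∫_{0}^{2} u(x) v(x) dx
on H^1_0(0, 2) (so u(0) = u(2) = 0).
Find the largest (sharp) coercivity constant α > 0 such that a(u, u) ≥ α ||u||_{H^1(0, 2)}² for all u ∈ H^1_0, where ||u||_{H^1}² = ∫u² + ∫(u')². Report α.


α = π^2/(4 + π^2)

Coercivity of a(·,·) on H^1_0(0, 2) means a(u, u) ≥ α ||u||_{H^1}² for every u ∈ H^1_0.
The interval has length L = 2, and Poincaré/coercivity depend only on L. Here a(u, u) = ∫(u')² + (0)·∫u².
Here c = 0, so a(u,u) = ∫(u')² alone. The condition a(u,u) ≥ α||u||_{H^1}² reads (1−α)∫(u')² ≥ (α−c)∫u². Any admissible α is ≤ 1 (rapidly oscillating u have ∫u²/∫(u')² → 0), and α = 1 would force 0 ≥ (1−c)∫u², impossible since c < 1; so 1−α > 0. By the sharp Poincaré inequality on H^1_0 of an interval of length L, ∫(u')² ≥ (π/L)²∫u² with equality for the first sine mode sin(π(x−x₀)/L) (x₀ the left endpoint), so the inequality holds for all u iff (1−α)(π/L)² ≥ α − c, i.e. α ≤ ((π/L)² + c)/((π/L)² + 1) = (1 + c(L/π)²)/(1 + (L/π)²). (Direct route, valid since c ≤ 0: Poincaré gives c∫u² ≥ c(L/π)²∫(u')², so a(u,u) ≥ (1 + c(L/π)²)∫(u')², while ||u||_{H^1}² ≤ (1 + (L/π)²)∫(u')²; dividing yields the same α.) With (π/L)² = π^2/4 and c = 0, the largest admissible constant is α = ((π/L)² + c)/((π/L)² + 1).
Simplifying, α = π^2/(4 + π^2).


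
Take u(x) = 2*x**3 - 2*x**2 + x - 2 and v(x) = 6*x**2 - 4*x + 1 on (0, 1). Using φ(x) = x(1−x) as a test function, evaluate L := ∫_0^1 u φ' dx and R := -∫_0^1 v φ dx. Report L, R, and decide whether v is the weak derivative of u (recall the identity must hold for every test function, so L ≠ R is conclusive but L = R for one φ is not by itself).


LHS = -2/15, RHS = -2/15. Yes, v = u' weakly.

u(x) = 2*x**3 - 2*x**2 + x - 2, classical derivative u'(x) = 6*x**2 - 4*x + 1.
φ(x) = x(1−x), so φ'(x) = 1 - 2*x.
Note φ(0) = φ(1) = 0, so the boundary term u·φ vanishes.
LHS = ∫_0^1 u(x) φ'(x) dx = ∫_0^1 (-4*x^4 + 6*x^3 - 4*x^2 + 5*x - 2) dx. Term by term:
  ∫_0^1 -4*x^4 dx = -4/5;  ∫_0^1 6*x^3 dx = 3/2;  ∫_0^1 -4*x^2 dx = -4/3;
  ∫_0^1 5*x dx = 5/2;  ∫_0^1 -2 dx = -2.
Sum: -4/5 + 3/2 − 4/3 + 5/2 − 2 = -2/15.
So LHS = -2/15.
∫_0^1 v(x) φ(x) dx = ∫_0^1 (-6*x^4 + 10*x^3 - 5*x^2 + x) dx. Term by term:
  ∫_0^1 -6*x^4 dx = -6/5;  ∫_0^1 10*x^3 dx = 5/2;  ∫_0^1 -5*x^2 dx = -5/3;
  ∫_0^1 x dx = 1/2.
Sum: -6/5 + 5/2 − 5/3 + 1/2 = 2/15.
So RHS = -∫_0^1 v(x) φ(x) dx = -2/15.
LHS = RHS, so the identity holds for this test φ.
Moreover u is smooth here and v(x) = u'(x) = 6*x**2 - 4*x + 1 pointwise, so the identity holds for every test function. Hence v is the weak derivative of u.


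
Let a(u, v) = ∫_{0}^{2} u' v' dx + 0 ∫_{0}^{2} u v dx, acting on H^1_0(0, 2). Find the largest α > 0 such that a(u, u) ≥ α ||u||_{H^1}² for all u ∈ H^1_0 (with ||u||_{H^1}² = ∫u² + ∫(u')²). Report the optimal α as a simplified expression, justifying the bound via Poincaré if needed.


α = π^2/(4 + π^2)

Coercivity of a(·,·) on H^1_0(0, 2) means a(u, u) ≥ α ||u||_{H^1}² for every u ∈ H^1_0.
The interval has length L = 2, and Poincaré/coercivity depend only on L. Here a(u, u) = ∫(u')² + (0)·∫u².
Here c = 0, so a(u,u) = ∫(u')² alone. The condition a(u,u) ≥ α||u||_{H^1}² reads (1−α)∫(u')² ≥ (α−c)∫u². Any admissible α is ≤ 1 (rapidly oscillating u have ∫u²/∫(u')² → 0), and α = 1 would force 0 ≥ (1−c)∫u², impossible since c < 1; so 1−α > 0. By the sharp Poincaré inequality on H^1_0 of an interval of length L, ∫(u')² ≥ (π/L)²∫u² with equality for the first sine mode sin(π(x−x₀)/L) (x₀ the left endpoint), so the inequality holds for all u iff (1−α)(π/L)² ≥ α − c, i.e. α ≤ ((π/L)² + c)/((π/L)² + 1) = (1 + c(L/π)²)/(1 + (L/π)²). (Direct route, valid since c ≤ 0: Poincaré gives c∫u² ≥ c(L/π)²∫(u')², so a(u,u) ≥ (1 + c(L/π)²)∫(u')², while ||u||_{H^1}² ≤ (1 + (L/π)²)∫(u')²; dividing yields the same α.) With (π/L)² = π^2/4 and c = 0, the largest admissible constant is α = ((π/L)² + c)/((π/L)² + 1).
Simplifying, α = π^2/(4 + π^2).


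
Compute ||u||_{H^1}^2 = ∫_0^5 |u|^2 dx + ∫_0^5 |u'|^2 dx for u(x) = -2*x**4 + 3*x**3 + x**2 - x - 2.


||u||_{H^1}^2 = 46683200/63

The H^1 norm (squared) on an interval (0, L) is
  ||u||_{H^1}^2 = ∫_0^L u(x)^2 dx + ∫_0^L u'(x)^2 dx.
Compute u'(x) = -8*x**3 + 9*x**2 + 2*x - 1.
Then u(x)^2 = 4*x**8 - 12*x**7 + 5*x**6 + 10*x**5 + 3*x**4 - 14*x**3 - 3*x**2 + 4*x + 4 and u'(x)^2 = 64*x**6 - 144*x**5 + 49*x**4 + 52*x**3 - 14*x**2 - 4*x + 1.
Integrate each monomial from 0 to 5 using ∫_0^5 c·x^n dx = c·5^(n+1)/(n+1):
  ∫_0^5 u(x)^2 dx = ∫_0^5 (4*x^8 - 12*x^7 + 5*x^6 + 10*x^5 + 3*x^4 - 14*x^3 - 3*x^2 + 4*x + 4) dx. Term by term:
    ∫_0^5 4*x^8 dx = 7812500/9;  ∫_0^5 -12*x^7 dx = -1171875/2;  ∫_0^5 5*x^6 dx = 390625/7;
    ∫_0^5 10*x^5 dx = 78125/3;  ∫_0^5 3*x^4 dx = 1875;  ∫_0^5 -14*x^3 dx = -4375/2;
    ∫_0^5 -3*x^2 dx = -125;  ∫_0^5 4*x dx = 50;  ∫_0^5 4 dx = 20.
  Sum: 7812500/9 − 1171875/2 + 390625/7 + 78125/3 + 1875 − 4375/2 − 125 + 50 + 20 = 22906535/63.
  ∫_0^5 u'(x)^2 dx = ∫_0^5 (64*x^6 - 144*x^5 + 49*x^4 + 52*x^3 - 14*x^2 - 4*x + 1) dx. Term by term:
    ∫_0^5 64*x^6 dx = 5000000/7;  ∫_0^5 -144*x^5 dx = -375000;  ∫_0^5 49*x^4 dx = 30625;
    ∫_0^5 52*x^3 dx = 8125;  ∫_0^5 -14*x^2 dx = -1750/3;  ∫_0^5 -4*x dx = -50;
    ∫_0^5 1 dx = 5.
  Sum: 5000000/7 − 375000 + 30625 + 8125 − 1750/3 − 50 + 5 = 7925555/21.
Adding: ||u||_{H^1}^2 = 22906535/63 + 7925555/21 = 46683200/63.


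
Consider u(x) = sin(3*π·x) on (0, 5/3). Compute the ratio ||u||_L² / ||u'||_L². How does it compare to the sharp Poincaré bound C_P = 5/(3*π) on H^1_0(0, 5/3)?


||u||_L² / ||u'||_L² = 1/(3*π) < C_P = 5/(3*π).

u(x) = sin(3*π·x), so u'(x) = 3*π*cos(3*π*x).
Writing u(x) = A·sin(kπx/L) with A = 1 and k = 5, use ∫_0^L sin²(kπx/L) dx = L/2 and ∫_0^L cos²(kπx/L) dx = L/2.
u² = 1·sin²(3*π·x) and (u')² = 9*π^2·cos²(3*π·x), and each of sin², cos² integrates to L/2 = 5/6 over (0, 5/3).
∫_0^5/3 u² dx = 5/6, so ||u||_L² = sqrt(30)/6.
∫_0^5/3 (u')² dx = 15*π^2/2, so ||u'||_L² = sqrt(30)*π/2.
Ratio ||u||_L² / ||u'||_L² = 1/(3*π).
Sharp Poincaré constant on H^1_0(0, 5/3) is C_P = L/π = 5/(3*π), achieved by sin(3*π/5·x).
This is the k = 5 harmonic; the ratio L/(kπ) is strictly less than C_P = L/π, consistent with the sharp inequality ||u||_L² ≤ C_P ||u'||_L².


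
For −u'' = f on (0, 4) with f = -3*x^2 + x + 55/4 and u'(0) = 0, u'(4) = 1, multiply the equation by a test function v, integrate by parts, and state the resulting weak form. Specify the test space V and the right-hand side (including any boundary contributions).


V = H^1(0, 4) (v unrestricted at boundary; u is determined up to an additive constant); weak form: ∫_0^4 u'v' dx = ∫_0^4 (-3*x^2 + x + 55/4) v dx + v(4) for all v ∈ V.

Multiply both sides by a test function v and integrate from 0 to 4:
  ∫_0^4 −u''(x) v(x) dx = ∫_0^4 f(x) v(x) dx.
Integrate the LHS by parts once:
  ∫_0^4 −u'' v dx = −[u'(x) v(x)]_0^4 + ∫_0^4 u'(x) v'(x) dx.
Thus ∫_0^4 u'(x) v'(x) dx = ∫_0^4 f(x) v(x) dx + [u'(x) v(x)]_0^4.
Choose V so that boundary terms are either known or forced to vanish.
u has inhomogeneous Neumann u'(0) = 0, u'(4) = 1. [u' v]_0^4 = (1)·v(4) − (0)·v(0) = v(4). Take V = H^1(0, 4); boundary term becomes part of RHS.
Weak formulation: find u (satisfying any essential BC) such that ∫_0^4 u'(x) v'(x) dx = ∫_0^4 f v dx + v(4) for all v ∈ V (Neumann data are natural BCs: they enter the RHS as boundary terms).
Substituting f(x) = -3*x^2 + x + 55/4, the right-hand side is ∫_0^4 (-3*x^2 + x + 55/4) v dx + v(4).
Compatibility check (pure Neumann): taking v ≡ 1 ∈ V gives 0 = ∫_0^4 f dx + (1) − (0), i.e. ∫_0^4 f dx must equal u'(0) − u'(4) = -1. Indeed ∫_0^4 (-3*x^2 + x + 55/4) dx = -1, so the data are compatible. The solution is then unique only up to an additive constant (fix it e.g. by requiring ∫_0^4 u dx = 0).


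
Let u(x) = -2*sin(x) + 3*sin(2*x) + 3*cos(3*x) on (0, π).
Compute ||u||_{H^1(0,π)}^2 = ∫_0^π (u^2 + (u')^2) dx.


||u||_{H^1(0,π)}^2 = -144 + 143*π/2

u'(x) = -9*sin(3*x) - 2*cos(x) + 6*cos(2*x).
Expand u² and (u')² and integrate term by term on (0, π), using: for integers n ≥ 1, ∫_0^π sin²(nx) dx = ∫_0^π cos²(nx) dx = π/2; for n ≠ n', ∫_0^π sin(nx)sin(n'x) dx = ∫_0^π cos(nx)cos(n'x) dx = 0; and by product-to-sum, ∫_0^π sin(nx)cos(n'x) dx = ½∫_0^π [sin((n+n')x) + sin((n−n')x)] dx, which is 0 when n+n' is even and 2n/(n²−n'²) when n+n' is odd (it need not vanish on (0, π)).
  u² squared terms: (-2)²·∫sin(x)² dx = 4·π/2 = 2*π;  (3)²·∫cos(3x)² dx = 9·π/2 = 9*π/2;  (3)²·∫sin(2x)² dx = 9·π/2 = 9*π/2.
  u² cross terms: 2·(-2)·(3)·∫sin(x)·cos(3x) dx = -12·(0) = 0;  2·(-2)·(3)·∫sin(x)·sin(2x) dx = -12·(0) = 0;  2·(3)·(3)·∫cos(3x)·sin(2x) dx = 18·(-4/5) = -72/5.
  So ∫_0^π u² dx = 2*π + 9*π/2 + 9*π/2 + 0 + 0 − 72/5 = -72/5 + 11*π.
  (u')² squared terms: (-9)²·∫sin(3x)² dx = 81·π/2 = 81*π/2;  (-2)²·∫cos(x)² dx = 4·π/2 = 2*π;  (6)²·∫cos(2x)² dx = 36·π/2 = 18*π.
  (u')² cross terms: 2·(-9)·(-2)·∫sin(3x)·cos(x) dx = 36·(0) = 0;  2·(-9)·(6)·∫sin(3x)·cos(2x) dx = -108·(6/5) = -648/5;  2·(-2)·(6)·∫cos(x)·cos(2x) dx = -24·(0) = 0.
  So ∫_0^π (u')² dx = 81*π/2 + 2*π + 18*π + 0 − 648/5 + 0 = -648/5 + 121*π/2.
||u||_{H^1}^2 = (-72/5 + 11*π) + (-648/5 + 121*π/2) = -144 + 143*π/2.


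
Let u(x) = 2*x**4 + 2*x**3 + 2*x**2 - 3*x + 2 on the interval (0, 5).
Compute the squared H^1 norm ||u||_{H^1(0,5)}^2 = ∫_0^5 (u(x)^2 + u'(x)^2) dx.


||u||_{H^1}^2 = 151694120/63

The H^1 norm (squared) on an interval (0, L) is
  ||u||_{H^1}^2 = ∫_0^L u(x)^2 dx + ∫_0^L u'(x)^2 dx.
Compute u'(x) = 8*x**3 + 6*x**2 + 4*x - 3.
Then u(x)^2 = 4*x**8 + 8*x**7 + 12*x**6 - 4*x**5 - 4*x**3 + 17*x**2 - 12*x + 4 and u'(x)^2 = 64*x**6 + 96*x**5 + 100*x**4 - 20*x**2 - 24*x + 9.
Integrate each monomial from 0 to 5 using ∫_0^5 c·x^n dx = c·5^(n+1)/(n+1):
  ∫_0^5 u(x)^2 dx = ∫_0^5 (4*x^8 + 8*x^7 + 12*x^6 - 4*x^5 - 4*x^3 + 17*x^2 - 12*x + 4) dx. Term by term:
    ∫_0^5 4*x^8 dx = 7812500/9;  ∫_0^5 8*x^7 dx = 390625;  ∫_0^5 12*x^6 dx = 937500/7;
    ∫_0^5 -4*x^5 dx = -31250/3;  ∫_0^5 -4*x^3 dx = -625;  ∫_0^5 17*x^2 dx = 2125/3;
    ∫_0^5 -12*x dx = -150;  ∫_0^5 4 dx = 20.
  Sum: 7812500/9 + 390625 + 937500/7 − 31250/3 − 625 + 2125/3 − 150 + 20 = 87075185/63.
  ∫_0^5 u'(x)^2 dx = ∫_0^5 (64*x^6 + 96*x^5 + 100*x^4 - 20*x^2 - 24*x + 9) dx. Term by term:
    ∫_0^5 64*x^6 dx = 5000000/7;  ∫_0^5 96*x^5 dx = 250000;  ∫_0^5 100*x^4 dx = 62500;
    ∫_0^5 -20*x^2 dx = -2500/3;  ∫_0^5 -24*x dx = -300;  ∫_0^5 9 dx = 45.
  Sum: 5000000/7 + 250000 + 62500 − 2500/3 − 300 + 45 = 21539645/21.
Adding: ||u||_{H^1}^2 = 87075185/63 + 21539645/21 = 151694120/63.


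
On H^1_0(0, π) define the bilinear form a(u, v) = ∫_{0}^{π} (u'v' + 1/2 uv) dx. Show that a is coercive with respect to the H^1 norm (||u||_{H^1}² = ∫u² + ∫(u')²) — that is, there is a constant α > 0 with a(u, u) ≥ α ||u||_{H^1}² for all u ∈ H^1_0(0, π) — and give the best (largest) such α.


α = 3/4

Coercivity of a(·,·) on H^1_0(0, π) means a(u, u) ≥ α ||u||_{H^1}² for every u ∈ H^1_0.
The interval has length L = π, and Poincaré/coercivity depend only on L. Here a(u, u) = ∫(u')² + (1/2)·∫u².
Here 0 < c = 1/2 < 1. The condition a(u,u) ≥ α||u||_{H^1}² reads (1−α)∫(u')² ≥ (α−c)∫u². Any admissible α is ≤ 1 (rapidly oscillating u have ∫u²/∫(u')² → 0), and α = 1 would force 0 ≥ (1−c)∫u², impossible since c < 1; so 1−α > 0. By the sharp Poincaré inequality on H^1_0 of an interval of length L, ∫(u')² ≥ (π/L)²∫u² with equality for the first sine mode sin(π(x−x₀)/L) (x₀ the left endpoint), so the inequality holds for all u iff (1−α)(π/L)² ≥ α − c, i.e. α ≤ ((π/L)² + c)/((π/L)² + 1) = (1 + c(L/π)²)/(1 + (L/π)²). With (π/L)² = 1 and c = 1/2, the largest admissible constant is α = ((π/L)² + c)/((π/L)² + 1).
Simplifying, α = 3/4.


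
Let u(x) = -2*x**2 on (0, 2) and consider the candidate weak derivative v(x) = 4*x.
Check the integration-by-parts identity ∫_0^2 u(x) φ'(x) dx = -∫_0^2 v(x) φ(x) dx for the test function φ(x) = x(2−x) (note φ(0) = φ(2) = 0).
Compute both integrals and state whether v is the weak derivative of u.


LHS = 16/3, RHS = -16/3. No, v is not the weak derivative of u.

u(x) = -2*x**2, classical derivative u'(x) = -4*x.
φ(x) = x(2−x), so φ'(x) = 2 - 2*x.
Note φ(0) = φ(2) = 0, so the boundary term u·φ vanishes.
LHS = ∫_0^2 u(x) φ'(x) dx = ∫_0^2 (4*x^3 - 4*x^2) dx. Term by term:
  ∫_0^2 4*x^3 dx = 16;  ∫_0^2 -4*x^2 dx = -32/3.
Sum: 16 − 32/3 = 16/3.
So LHS = 16/3.
∫_0^2 v(x) φ(x) dx = ∫_0^2 (-4*x^3 + 8*x^2) dx. Term by term:
  ∫_0^2 -4*x^3 dx = -16;  ∫_0^2 8*x^2 dx = 64/3.
Sum: -16 + 64/3 = 16/3.
So RHS = -∫_0^2 v(x) φ(x) dx = -16/3.
LHS − RHS = 32/3 ≠ 0, so the identity fails.
(For a valid weak derivative the identity must hold for EVERY test function, in particular this one. The failure shows v is NOT the weak derivative of u.)
Correct weak derivative would be u'(x) = -4*x.


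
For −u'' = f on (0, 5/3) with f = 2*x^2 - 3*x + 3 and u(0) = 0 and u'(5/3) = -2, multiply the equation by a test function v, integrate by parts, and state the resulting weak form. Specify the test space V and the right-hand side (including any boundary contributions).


V = {v ∈ H^1(0, 5/3) : v(0) = 0} (test functions vanish at x = 0 where u is specified); weak form: ∫_0^5/3 u'v' dx = ∫_0^5/3 (2*x^2 - 3*x + 3) v dx − 2·v(5/3) for all v ∈ V.

Multiply both sides by a test function v and integrate from 0 to 5/3:
  ∫_0^5/3 −u''(x) v(x) dx = ∫_0^5/3 f(x) v(x) dx.
Integrate the LHS by parts once:
  ∫_0^5/3 −u'' v dx = −[u'(x) v(x)]_0^5/3 + ∫_0^5/3 u'(x) v'(x) dx.
Thus ∫_0^5/3 u'(x) v'(x) dx = ∫_0^5/3 f(x) v(x) dx + [u'(x) v(x)]_0^5/3.
Choose V so that boundary terms are either known or forced to vanish.
Mixed BC: u(0) = 0 (Dirichlet) and u'(5/3) = -2 (Neumann). Define V = {v ∈ H^1(0, 5/3) : v(0) = 0}. Then [u' v]_0^5/3 = u'(5/3)·v(5/3) − u'(0)·0 = − 2·v(5/3).
Weak formulation: find u (satisfying any essential BC) such that ∫_0^5/3 u'(x) v'(x) dx = ∫_0^5/3 f v dx − 2·v(5/3) for all v ∈ V (Dirichlet at 0 absorbed into V; Neumann datum at x = 5/3 contributes the boundary term).
Substituting f(x) = 2*x^2 - 3*x + 3, the right-hand side is ∫_0^5/3 (2*x^2 - 3*x + 3) v dx − 2·v(5/3).


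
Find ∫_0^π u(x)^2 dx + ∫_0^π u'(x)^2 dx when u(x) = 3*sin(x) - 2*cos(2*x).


||u||_{H^1(0,π)}^2 = 40 + 19*π

u'(x) = 4*sin(2*x) + 3*cos(x).
Expand u² and (u')² and integrate term by term on (0, π), using: for integers n ≥ 1, ∫_0^π sin²(nx) dx = ∫_0^π cos²(nx) dx = π/2; for n ≠ n', ∫_0^π sin(nx)sin(n'x) dx = ∫_0^π cos(nx)cos(n'x) dx = 0; and by product-to-sum, ∫_0^π sin(nx)cos(n'x) dx = ½∫_0^π [sin((n+n')x) + sin((n−n')x)] dx, which is 0 when n+n' is even and 2n/(n²−n'²) when n+n' is odd (it need not vanish on (0, π)).
  u² squared terms: (-2)²·∫cos(2x)² dx = 4·π/2 = 2*π;  (3)²·∫sin(x)² dx = 9·π/2 = 9*π/2.
  u² cross terms: 2·(-2)·(3)·∫cos(2x)·sin(x) dx = -12·(-2/3) = 8.
  So ∫_0^π u² dx = 2*π + 9*π/2 + 8 = 8 + 13*π/2.
  (u')² squared terms: (3)²·∫cos(x)² dx = 9·π/2 = 9*π/2;  (4)²·∫sin(2x)² dx = 16·π/2 = 8*π.
  (u')² cross terms: 2·(3)·(4)·∫cos(x)·sin(2x) dx = 24·(4/3) = 32.
  So ∫_0^π (u')² dx = 9*π/2 + 8*π + 32 = 32 + 25*π/2.
||u||_{H^1}^2 = (8 + 13*π/2) + (32 + 25*π/2) = 40 + 19*π.


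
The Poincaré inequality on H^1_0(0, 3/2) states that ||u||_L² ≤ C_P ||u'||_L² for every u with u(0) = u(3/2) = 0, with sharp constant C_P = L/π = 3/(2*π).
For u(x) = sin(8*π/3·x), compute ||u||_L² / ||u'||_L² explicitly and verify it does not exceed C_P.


||u||_L² / ||u'||_L² = 3/(8*π) < C_P = 3/(2*π).

u(x) = sin(8*π/3·x), so u'(x) = 8*π*cos(8*π*x/3)/3.
Writing u(x) = A·sin(kπx/L) with A = 1 and k = 4, use ∫_0^L sin²(kπx/L) dx = L/2 and ∫_0^L cos²(kπx/L) dx = L/2.
u² = 1·sin²(8*π/3·x) and (u')² = 64*π^2/9·cos²(8*π/3·x), and each of sin², cos² integrates to L/2 = 3/4 over (0, 3/2).
∫_0^3/2 u² dx = 3/4, so ||u||_L² = sqrt(3)/2.
∫_0^3/2 (u')² dx = 16*π^2/3, so ||u'||_L² = 4*sqrt(3)*π/3.
Ratio ||u||_L² / ||u'||_L² = 3/(8*π).
Sharp Poincaré constant on H^1_0(0, 3/2) is C_P = L/π = 3/(2*π), achieved by sin(2*π/3·x).
This is the k = 4 harmonic; the ratio L/(kπ) is strictly less than C_P = L/π, consistent with the sharp inequality ||u||_L² ≤ C_P ||u'||_L².


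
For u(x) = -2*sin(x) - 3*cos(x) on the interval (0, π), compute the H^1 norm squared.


||u||_{H^1(0,π)}^2 = 13*π

u'(x) = 3*sin(x) - 2*cos(x).
Expand u² and (u')² and integrate term by term on (0, π), using: for integers n ≥ 1, ∫_0^π sin²(nx) dx = ∫_0^π cos²(nx) dx = π/2; for n ≠ n', ∫_0^π sin(nx)sin(n'x) dx = ∫_0^π cos(nx)cos(n'x) dx = 0; and by product-to-sum, ∫_0^π sin(nx)cos(n'x) dx = ½∫_0^π [sin((n+n')x) + sin((n−n')x)] dx, which is 0 when n+n' is even and 2n/(n²−n'²) when n+n' is odd (it need not vanish on (0, π)).
  u² squared terms: (-3)²·∫cos(x)² dx = 9·π/2 = 9*π/2;  (-2)²·∫sin(x)² dx = 4·π/2 = 2*π.
  u² cross terms: 2·(-3)·(-2)·∫cos(x)·sin(x) dx = 12·(0) = 0.
  So ∫_0^π u² dx = 9*π/2 + 2*π + 0 = 13*π/2.
  (u')² squared terms: (-2)²·∫cos(x)² dx = 4·π/2 = 2*π;  (3)²·∫sin(x)² dx = 9·π/2 = 9*π/2.
  (u')² cross terms: 2·(-2)·(3)·∫cos(x)·sin(x) dx = -12·(0) = 0.
  So ∫_0^π (u')² dx = 2*π + 9*π/2 + 0 = 13*π/2.
||u||_{H^1}^2 = (13*π/2) + (13*π/2) = 13*π.


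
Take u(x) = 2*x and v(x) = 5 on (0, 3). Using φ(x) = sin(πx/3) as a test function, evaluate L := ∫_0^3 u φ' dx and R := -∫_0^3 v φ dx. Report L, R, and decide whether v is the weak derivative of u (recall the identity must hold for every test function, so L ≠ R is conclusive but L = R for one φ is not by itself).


LHS = -12/π, RHS = -30/π. No, v is not the weak derivative of u.

u(x) = 2*x, classical derivative u'(x) = 2.
φ(x) = sin(πx/3), so φ'(x) = π*cos(π*x/3)/3.
Note φ(0) = φ(3) = 0, so the boundary term u·φ vanishes.
LHS = ∫_0^3 u(x) φ'(x) dx = ∫_0^3 (2*π*x*cos(π*x/3)/3) dx. Term by term:
  ∫_0^3 2*π*x*cos(π*x/3)/3 dx = -12/π.
So LHS = -12/π.
∫_0^3 v(x) φ(x) dx = ∫_0^3 (5*sin(π*x/3)) dx. Term by term:
  ∫_0^3 5*sin(π*x/3) dx = 30/π.
So RHS = -∫_0^3 v(x) φ(x) dx = -30/π.
LHS − RHS = 18/π ≠ 0, so the identity fails.
(For a valid weak derivative the identity must hold for EVERY test function, in particular this one. The failure shows v is NOT the weak derivative of u.)
Correct weak derivative would be u'(x) = 2.


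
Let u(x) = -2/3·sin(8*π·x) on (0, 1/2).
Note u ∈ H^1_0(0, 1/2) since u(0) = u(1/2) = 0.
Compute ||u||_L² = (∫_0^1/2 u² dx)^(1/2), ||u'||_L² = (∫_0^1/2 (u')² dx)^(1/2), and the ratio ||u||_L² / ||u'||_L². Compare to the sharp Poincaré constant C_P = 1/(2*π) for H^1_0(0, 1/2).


||u||_L² / ||u'||_L² = 1/(8*π) < C_P = 1/(2*π).

u(x) = -2/3·sin(8*π·x), so u'(x) = -16*π*cos(8*π*x)/3.
Writing u(x) = A·sin(kπx/L) with A = -2/3 and k = 4, use ∫_0^L sin²(kπx/L) dx = L/2 and ∫_0^L cos²(kπx/L) dx = L/2.
u² = 4/9·sin²(8*π·x) and (u')² = 256*π^2/9·cos²(8*π·x), and each of sin², cos² integrates to L/2 = 1/4 over (0, 1/2).
∫_0^1/2 u² dx = 1/9, so ||u||_L² = 1/3.
∫_0^1/2 (u')² dx = 64*π^2/9, so ||u'||_L² = 8*π/3.
Ratio ||u||_L² / ||u'||_L² = 1/(8*π).
Sharp Poincaré constant on H^1_0(0, 1/2) is C_P = L/π = 1/(2*π), achieved by sin(2*π·x).
This is the k = 4 harmonic; the ratio L/(kπ) is strictly less than C_P = L/π, consistent with the sharp inequality ||u||_L² ≤ C_P ||u'||_L².


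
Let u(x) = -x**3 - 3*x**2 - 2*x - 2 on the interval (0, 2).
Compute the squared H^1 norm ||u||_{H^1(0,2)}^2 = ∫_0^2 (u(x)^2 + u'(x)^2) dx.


||u||_{H^1}^2 = 71584/105

The H^1 norm (squared) on an interval (0, L) is
  ||u||_{H^1}^2 = ∫_0^L u(x)^2 dx + ∫_0^L u'(x)^2 dx.
Compute u'(x) = -3*x**2 - 6*x - 2.
Then u(x)^2 = x**6 + 6*x**5 + 13*x**4 + 16*x**3 + 16*x**2 + 8*x + 4 and u'(x)^2 = 9*x**4 + 36*x**3 + 48*x**2 + 24*x + 4.
Integrate each monomial from 0 to 2 using ∫_0^2 c·x^n dx = c·2^(n+1)/(n+1):
  ∫_0^2 u(x)^2 dx = ∫_0^2 (x^6 + 6*x^5 + 13*x^4 + 16*x^3 + 16*x^2 + 8*x + 4) dx. Term by term:
    ∫_0^2 x^6 dx = 128/7;  ∫_0^2 6*x^5 dx = 64;  ∫_0^2 13*x^4 dx = 416/5;
    ∫_0^2 16*x^3 dx = 64;  ∫_0^2 16*x^2 dx = 128/3;  ∫_0^2 8*x dx = 16;
    ∫_0^2 4 dx = 8.
  Sum: 128/7 + 64 + 416/5 + 64 + 128/3 + 16 + 8 = 31096/105.
  ∫_0^2 u'(x)^2 dx = ∫_0^2 (9*x^4 + 36*x^3 + 48*x^2 + 24*x + 4) dx. Term by term:
    ∫_0^2 9*x^4 dx = 288/5;  ∫_0^2 36*x^3 dx = 144;  ∫_0^2 48*x^2 dx = 128;
    ∫_0^2 24*x dx = 48;  ∫_0^2 4 dx = 8.
  Sum: 288/5 + 144 + 128 + 48 + 8 = 1928/5.
Adding: ||u||_{H^1}^2 = 31096/105 + 1928/5 = 71584/105.


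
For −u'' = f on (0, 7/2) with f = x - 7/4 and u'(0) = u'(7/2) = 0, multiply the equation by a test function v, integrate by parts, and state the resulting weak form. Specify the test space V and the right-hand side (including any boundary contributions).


V = H^1(0, 7/2) (no boundary constraint on v; u is determined up to an additive constant); weak form: ∫_0^7/2 u'v' dx = ∫_0^7/2 (x - 7/4) v dx for all v ∈ V.

Multiply both sides by a test function v and integrate from 0 to 7/2:
  ∫_0^7/2 −u''(x) v(x) dx = ∫_0^7/2 f(x) v(x) dx.
Integrate the LHS by parts once:
  ∫_0^7/2 −u'' v dx = −[u'(x) v(x)]_0^7/2 + ∫_0^7/2 u'(x) v'(x) dx.
Thus ∫_0^7/2 u'(x) v'(x) dx = ∫_0^7/2 f(x) v(x) dx + [u'(x) v(x)]_0^7/2.
Choose V so that boundary terms are either known or forced to vanish.
u has homogeneous Neumann: u'(0) = u'(7/2) = 0. So [u' v]_0^7/2 = 0·v(7/2) − 0·v(0) = 0 for any v; take V = H^1(0, 7/2).
Weak formulation: find u (satisfying any essential BC) such that ∫_0^7/2 u'(x) v'(x) dx = ∫_0^7/2 f v dx for all v ∈ V (homogeneous Neumann, so boundary terms vanish).
Substituting f(x) = x - 7/4, the right-hand side is ∫_0^7/2 (x - 7/4) v dx.
Compatibility check (pure Neumann): taking v ≡ 1 ∈ V gives 0 = ∫_0^7/2 f dx + (0) − (0), i.e. ∫_0^7/2 f dx must equal u'(0) − u'(7/2) = 0. Indeed ∫_0^7/2 (x - 7/4) dx = 0, so the data are compatible. The solution is then unique only up to an additive constant (fix it e.g. by requiring ∫_0^7/2 u dx = 0).


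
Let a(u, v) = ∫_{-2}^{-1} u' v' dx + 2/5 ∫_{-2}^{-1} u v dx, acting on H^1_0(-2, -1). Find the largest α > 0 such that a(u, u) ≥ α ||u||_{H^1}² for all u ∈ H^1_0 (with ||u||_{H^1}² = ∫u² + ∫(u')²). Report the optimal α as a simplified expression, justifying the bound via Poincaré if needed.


α = (2/5 + π^2)/(1 + π^2)

Coercivity of a(·,·) on H^1_0(-2, -1) means a(u, u) ≥ α ||u||_{H^1}² for every u ∈ H^1_0.
The interval has length L = 1, and Poincaré/coercivity depend only on L. Here a(u, u) = ∫(u')² + (2/5)·∫u².
Here 0 < c = 2/5 < 1. The condition a(u,u) ≥ α||u||_{H^1}² reads (1−α)∫(u')² ≥ (α−c)∫u². Any admissible α is ≤ 1 (rapidly oscillating u have ∫u²/∫(u')² → 0), and α = 1 would force 0 ≥ (1−c)∫u², impossible since c < 1; so 1−α > 0. By the sharp Poincaré inequality on H^1_0 of an interval of length L, ∫(u')² ≥ (π/L)²∫u² with equality for the first sine mode sin(π(x−x₀)/L) (x₀ the left endpoint), so the inequality holds for all u iff (1−α)(π/L)² ≥ α − c, i.e. α ≤ ((π/L)² + c)/((π/L)² + 1) = (1 + c(L/π)²)/(1 + (L/π)²). With (π/L)² = π^2 and c = 2/5, the largest admissible constant is α = ((π/L)² + c)/((π/L)² + 1).
Simplifying, α = (2/5 + π^2)/(1 + π^2).


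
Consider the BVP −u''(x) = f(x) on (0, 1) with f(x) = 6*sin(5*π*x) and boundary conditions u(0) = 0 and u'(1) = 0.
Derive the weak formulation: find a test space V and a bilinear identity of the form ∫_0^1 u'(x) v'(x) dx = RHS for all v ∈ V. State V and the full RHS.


V = {v ∈ H^1(0, 1) : v(0) = 0} (test functions vanish at x = 0 where u is specified); weak form: ∫_0^1 u'v' dx = ∫_0^1 (6*sin(5*π*x)) v dx for all v ∈ V.

Multiply both sides by a test function v and integrate from 0 to 1:
  ∫_0^1 −u''(x) v(x) dx = ∫_0^1 f(x) v(x) dx.
Integrate the LHS by parts once:
  ∫_0^1 −u'' v dx = −[u'(x) v(x)]_0^1 + ∫_0^1 u'(x) v'(x) dx.
Thus ∫_0^1 u'(x) v'(x) dx = ∫_0^1 f(x) v(x) dx + [u'(x) v(x)]_0^1.
Choose V so that boundary terms are either known or forced to vanish.
Mixed BC: u(0) = 0 (Dirichlet) and u'(1) = 0 (Neumann). Define V = {v ∈ H^1(0, 1) : v(0) = 0}. Then [u' v]_0^1 = u'(1)·v(1) − u'(0)·0 = 0.
Weak formulation: find u (satisfying any essential BC) such that ∫_0^1 u'(x) v'(x) dx = ∫_0^1 f v dx for all v ∈ V (Dirichlet at 0 absorbed into V; the Neumann datum at x = 1 is zero, so no boundary term remains).
Substituting f(x) = 6*sin(5*π*x), the right-hand side is ∫_0^1 (6*sin(5*π*x)) v dx.


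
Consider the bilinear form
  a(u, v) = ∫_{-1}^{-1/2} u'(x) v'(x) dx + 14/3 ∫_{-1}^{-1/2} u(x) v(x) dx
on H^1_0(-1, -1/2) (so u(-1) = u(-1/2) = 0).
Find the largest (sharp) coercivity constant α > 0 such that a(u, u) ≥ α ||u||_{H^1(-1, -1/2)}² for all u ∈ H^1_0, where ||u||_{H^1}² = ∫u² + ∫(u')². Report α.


α = 1

Coercivity of a(·,·) on H^1_0(-1, -1/2) means a(u, u) ≥ α ||u||_{H^1}² for every u ∈ H^1_0.
The interval has length L = 1/2, and Poincaré/coercivity depend only on L. Here a(u, u) = ∫(u')² + (14/3)·∫u².
Here c = 14/3 ≥ 1, so a(u,u) = ∫(u')² + c∫u² ≥ ∫(u')² + ∫u² = ||u||_{H^1}², i.e. α = 1 works. No larger α is possible: a(u,u) ≥ α||u||_{H^1}² means (1−α)∫(u')² ≥ (α−c)∫u², and for the modes u_n = sin(nπ(x−x₀)/L) (x₀ the left endpoint) one has ∫u_n²/∫(u_n')² = (L/(nπ))² → 0, so a(u_n,u_n)/||u_n||_{H^1}² → 1. Hence the optimal constant is α = 1.
Therefore α = 1.


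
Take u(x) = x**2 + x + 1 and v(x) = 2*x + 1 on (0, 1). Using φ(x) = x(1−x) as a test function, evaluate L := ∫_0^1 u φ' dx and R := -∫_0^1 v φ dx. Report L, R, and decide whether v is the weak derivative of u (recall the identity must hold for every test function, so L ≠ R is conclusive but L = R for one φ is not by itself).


LHS = -1/3, RHS = -1/3. Yes, v = u' weakly.

u(x) = x**2 + x + 1, classical derivative u'(x) = 2*x + 1.
φ(x) = x(1−x), so φ'(x) = 1 - 2*x.
Note φ(0) = φ(1) = 0, so the boundary term u·φ vanishes.
LHS = ∫_0^1 u(x) φ'(x) dx = ∫_0^1 (-2*x^3 - x^2 - x + 1) dx. Term by term:
  ∫_0^1 -2*x^3 dx = -1/2;  ∫_0^1 -x^2 dx = -1/3;  ∫_0^1 -x dx = -1/2;
  ∫_0^1 1 dx = 1.
Sum: -1/2 − 1/3 − 1/2 + 1 = -1/3.
So LHS = -1/3.
∫_0^1 v(x) φ(x) dx = ∫_0^1 (-2*x^3 + x^2 + x) dx. Term by term:
  ∫_0^1 -2*x^3 dx = -1/2;  ∫_0^1 x^2 dx = 1/3;  ∫_0^1 x dx = 1/2.
Sum: -1/2 + 1/3 + 1/2 = 1/3.
So RHS = -∫_0^1 v(x) φ(x) dx = -1/3.
LHS = RHS, so the identity holds for this test φ.
Moreover u is smooth here and v(x) = u'(x) = 2*x + 1 pointwise, so the identity holds for every test function. Hence v is the weak derivative of u.


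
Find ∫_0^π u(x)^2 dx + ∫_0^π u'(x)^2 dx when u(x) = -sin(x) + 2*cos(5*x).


||u||_{H^1(0,π)}^2 = 53*π

u'(x) = -10*sin(5*x) - cos(x).
Expand u² and (u')² and integrate term by term on (0, π), using: for integers n ≥ 1, ∫_0^π sin²(nx) dx = ∫_0^π cos²(nx) dx = π/2; for n ≠ n', ∫_0^π sin(nx)sin(n'x) dx = ∫_0^π cos(nx)cos(n'x) dx = 0; and by product-to-sum, ∫_0^π sin(nx)cos(n'x) dx = ½∫_0^π [sin((n+n')x) + sin((n−n')x)] dx, which is 0 when n+n' is even and 2n/(n²−n'²) when n+n' is odd (it need not vanish on (0, π)).
  u² squared terms: (-1)²·∫sin(x)² dx = 1·π/2 = π/2;  (2)²·∫cos(5x)² dx = 4·π/2 = 2*π.
  u² cross terms: 2·(-1)·(2)·∫sin(x)·cos(5x) dx = -4·(0) = 0.
  So ∫_0^π u² dx = π/2 + 2*π + 0 = 5*π/2.
  (u')² squared terms: (-1)²·∫cos(x)² dx = 1·π/2 = π/2;  (-10)²·∫sin(5x)² dx = 100·π/2 = 50*π.
  (u')² cross terms: 2·(-1)·(-10)·∫cos(x)·sin(5x) dx = 20·(0) = 0.
  So ∫_0^π (u')² dx = π/2 + 50*π + 0 = 101*π/2.
||u||_{H^1}^2 = (5*π/2) + (101*π/2) = 53*π.


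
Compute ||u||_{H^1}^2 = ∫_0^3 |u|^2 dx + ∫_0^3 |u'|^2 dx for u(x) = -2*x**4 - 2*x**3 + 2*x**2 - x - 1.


||u||_{H^1}^2 = 1540389/35

The H^1 norm (squared) on an interval (0, L) is
  ||u||_{H^1}^2 = ∫_0^L u(x)^2 dx + ∫_0^L u'(x)^2 dx.
Compute u'(x) = -8*x**3 - 6*x**2 + 4*x - 1.
Then u(x)^2 = 4*x**8 + 8*x**7 - 4*x**6 - 4*x**5 + 12*x**4 - 3*x**2 + 2*x + 1 and u'(x)^2 = 64*x**6 + 96*x**5 - 28*x**4 - 32*x**3 + 28*x**2 - 8*x + 1.
Integrate each monomial from 0 to 3 using ∫_0^3 c·x^n dx = c·3^(n+1)/(n+1):
  ∫_0^3 u(x)^2 dx = ∫_0^3 (4*x^8 + 8*x^7 - 4*x^6 - 4*x^5 + 12*x^4 - 3*x^2 + 2*x + 1) dx. Term by term:
    ∫_0^3 4*x^8 dx = 8748;  ∫_0^3 8*x^7 dx = 6561;  ∫_0^3 -4*x^6 dx = -8748/7;
    ∫_0^3 -4*x^5 dx = -486;  ∫_0^3 12*x^4 dx = 2916/5;  ∫_0^3 -3*x^2 dx = -27;
    ∫_0^3 2*x dx = 9;  ∫_0^3 1 dx = 3.
  Sum: 8748 + 6561 − 8748/7 − 486 + 2916/5 − 27 + 9 + 3 = 494952/35.
  ∫_0^3 u'(x)^2 dx = ∫_0^3 (64*x^6 + 96*x^5 - 28*x^4 - 32*x^3 + 28*x^2 - 8*x + 1) dx. Term by term:
    ∫_0^3 64*x^6 dx = 139968/7;  ∫_0^3 96*x^5 dx = 11664;  ∫_0^3 -28*x^4 dx = -6804/5;
    ∫_0^3 -32*x^3 dx = -648;  ∫_0^3 28*x^2 dx = 252;  ∫_0^3 -8*x dx = -36;
    ∫_0^3 1 dx = 3.
  Sum: 139968/7 + 11664 − 6804/5 − 648 + 252 − 36 + 3 = 1045437/35.
Adding: ||u||_{H^1}^2 = 494952/35 + 1045437/35 = 1540389/35.


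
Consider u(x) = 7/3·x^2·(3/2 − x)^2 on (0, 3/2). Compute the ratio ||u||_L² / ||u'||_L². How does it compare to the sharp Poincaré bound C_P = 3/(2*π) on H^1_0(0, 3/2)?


||u||_L² / ||u'||_L² = sqrt(3)/4 < C_P = 3/(2*π).

u(x) = 7/3·x^2·(3/2 − x)^2, so u'(x) = 7*x*(2*x - 3)*(4*x - 3)/6.
u(x) = 7/3·x^2·(3/2 − x)^2 vanishes at x = 0 and x = 3/2, so u ∈ H^1_0(0, 3/2). Differentiate via the product rule and integrate the resulting polynomials term by term.
  ∫_0^3/2 u² dx = ∫_0^3/2 (49*x^8/9 - 98*x^7/3 + 147*x^6/2 - 147*x^5/2 + 441*x^4/16) dx. Term by term:
    ∫_0^3/2 49*x^8/9 dx = 11907/512;  ∫_0^3/2 -98*x^7/3 dx = -107163/1024;  ∫_0^3/2 147*x^6/2 dx = 45927/256;
    ∫_0^3/2 -147*x^5/2 dx = -35721/256;  ∫_0^3/2 441*x^4/16 dx = 107163/2560.
  Sum: 11907/512 − 107163/1024 + 45927/256 − 35721/256 + 107163/2560 = 1701/5120.
  ∫_0^3/2 (u')² dx = ∫_0^3/2 (784*x^6/9 - 392*x^5 + 637*x^4 - 441*x^3 + 441*x^2/4) dx. Term by term:
    ∫_0^3/2 784*x^6/9 dx = 1701/8;  ∫_0^3/2 -392*x^5 dx = -11907/16;  ∫_0^3/2 637*x^4 dx = 154791/160;
    ∫_0^3/2 -441*x^3 dx = -35721/64;  ∫_0^3/2 441*x^2/4 dx = 3969/32.
  Sum: 1701/8 − 11907/16 + 154791/160 − 35721/64 + 3969/32 = 567/320.
∫_0^3/2 u² dx = 1701/5120, so ||u||_L² = 9*sqrt(105)/160.
∫_0^3/2 (u')² dx = 567/320, so ||u'||_L² = 9*sqrt(35)/40.
Ratio ||u||_L² / ||u'||_L² = sqrt(3)/4.
Sharp Poincaré constant on H^1_0(0, 3/2) is C_P = L/π = 3/(2*π), achieved by sin(2*π/3·x).
A polynomial bump cannot attain the sharp Poincaré constant (only the first sine eigenfunction does), so the ratio is strictly less than C_P, consistent with ||u||_L² ≤ C_P ||u'||_L².


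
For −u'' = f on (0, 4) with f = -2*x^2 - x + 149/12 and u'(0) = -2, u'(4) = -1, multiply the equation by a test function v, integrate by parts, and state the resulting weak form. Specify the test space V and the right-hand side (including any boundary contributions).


V = H^1(0, 4) (v unrestricted at boundary; u is determined up to an additive constant); weak form: ∫_0^4 u'v' dx = ∫_0^4 (-2*x^2 - x + 149/12) v dx − v(4) + 2·v(0) for all v ∈ V.

Multiply both sides by a test function v and integrate from 0 to 4:
  ∫_0^4 −u''(x) v(x) dx = ∫_0^4 f(x) v(x) dx.
Integrate the LHS by parts once:
  ∫_0^4 −u'' v dx = −[u'(x) v(x)]_0^4 + ∫_0^4 u'(x) v'(x) dx.
Thus ∫_0^4 u'(x) v'(x) dx = ∫_0^4 f(x) v(x) dx + [u'(x) v(x)]_0^4.
Choose V so that boundary terms are either known or forced to vanish.
u has inhomogeneous Neumann u'(0) = -2, u'(4) = -1. [u' v]_0^4 = (-1)·v(4) − (-2)·v(0) = − v(4) + 2·v(0). Take V = H^1(0, 4); boundary term becomes part of RHS.
Weak formulation: find u (satisfying any essential BC) such that ∫_0^4 u'(x) v'(x) dx = ∫_0^4 f v dx − v(4) + 2·v(0) for all v ∈ V (Neumann data are natural BCs: they enter the RHS as boundary terms).
Substituting f(x) = -2*x^2 - x + 149/12, the right-hand side is ∫_0^4 (-2*x^2 - x + 149/12) v dx − v(4) + 2·v(0).
Compatibility check (pure Neumann): taking v ≡ 1 ∈ V gives 0 = ∫_0^4 f dx + (-1) − (-2), i.e. ∫_0^4 f dx must equal u'(0) − u'(4) = -1. Indeed ∫_0^4 (-2*x^2 - x + 149/12) dx = -1, so the data are compatible. The solution is then unique only up to an additive constant (fix it e.g. by requiring ∫_0^4 u dx = 0).


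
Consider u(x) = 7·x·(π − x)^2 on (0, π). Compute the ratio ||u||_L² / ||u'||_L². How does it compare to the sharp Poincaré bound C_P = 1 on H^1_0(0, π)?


||u||_L² / ||u'||_L² = sqrt(14)*π/14 < C_P = 1.

u(x) = 7·x·(π − x)^2, so u'(x) = 7*(x - π)*(3*x - π).
u(x) = 7·x·(π − x)^2 vanishes at x = 0 and x = π, so u ∈ H^1_0(0, π). Differentiate via the product rule and integrate the resulting polynomials term by term.
  ∫_0^π u² dx = ∫_0^π (49*x^6 - 196*π*x^5 + 294*π^2*x^4 - 196*π^3*x^3 + 49*π^4*x^2) dx. Term by term:
    ∫_0^π 49*x^6 dx = 7*π^7;  ∫_0^π -196*π*x^5 dx = -98*π^7/3;  ∫_0^π 294*π^2*x^4 dx = 294*π^7/5;
    ∫_0^π -196*π^3*x^3 dx = -49*π^7;  ∫_0^π 49*π^4*x^2 dx = 49*π^7/3.
  Sum: 7*π^7 − 98*π^7/3 + 294*π^7/5 − 49*π^7 + 49*π^7/3 = 7*π^7/15.
  ∫_0^π (u')² dx = ∫_0^π (441*x^4 - 1176*π*x^3 + 1078*π^2*x^2 - 392*π^3*x + 49*π^4) dx. Term by term:
    ∫_0^π 441*x^4 dx = 441*π^5/5;  ∫_0^π -1176*π*x^3 dx = -294*π^5;  ∫_0^π 1078*π^2*x^2 dx = 1078*π^5/3;
    ∫_0^π -392*π^3*x dx = -196*π^5;  ∫_0^π 49*π^4 dx = 49*π^5.
  Sum: 441*π^5/5 − 294*π^5 + 1078*π^5/3 − 196*π^5 + 49*π^5 = 98*π^5/15.
∫_0^π u² dx = 7*π^7/15, so ||u||_L² = sqrt(105)*π^(7/2)/15.
∫_0^π (u')² dx = 98*π^5/15, so ||u'||_L² = 7*sqrt(30)*π^(5/2)/15.
Ratio ||u||_L² / ||u'||_L² = sqrt(14)*π/14.
Sharp Poincaré constant on H^1_0(0, π) is C_P = L/π = 1, achieved by sin(x).
A polynomial bump cannot attain the sharp Poincaré constant (only the first sine eigenfunction does), so the ratio is strictly less than C_P, consistent with ||u||_L² ≤ C_P ||u'||_L².


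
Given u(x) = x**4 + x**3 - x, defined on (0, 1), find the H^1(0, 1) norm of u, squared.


||u||_{H^1}^2 = 6539/1260

The H^1 norm (squared) on an interval (0, L) is
  ||u||_{H^1}^2 = ∫_0^L u(x)^2 dx + ∫_0^L u'(x)^2 dx.
Compute u'(x) = 4*x**3 + 3*x**2 - 1.
Then u(x)^2 = x**8 + 2*x**7 + x**6 - 2*x**5 - 2*x**4 + x**2 and u'(x)^2 = 16*x**6 + 24*x**5 + 9*x**4 - 8*x**3 - 6*x**2 + 1.
Integrate each monomial from 0 to 1 using ∫_0^1 c·x^n dx = c·1^(n+1)/(n+1):
  ∫_0^1 u(x)^2 dx = ∫_0^1 (x^8 + 2*x^7 + x^6 - 2*x^5 - 2*x^4 + x^2) dx. Term by term:
    ∫_0^1 x^8 dx = 1/9;  ∫_0^1 2*x^7 dx = 1/4;  ∫_0^1 x^6 dx = 1/7;
    ∫_0^1 -2*x^5 dx = -1/3;  ∫_0^1 -2*x^4 dx = -2/5;  ∫_0^1 x^2 dx = 1/3.
  Sum: 1/9 + 1/4 + 1/7 − 1/3 − 2/5 + 1/3 = 131/1260.
  ∫_0^1 u'(x)^2 dx = ∫_0^1 (16*x^6 + 24*x^5 + 9*x^4 - 8*x^3 - 6*x^2 + 1) dx. Term by term:
    ∫_0^1 16*x^6 dx = 16/7;  ∫_0^1 24*x^5 dx = 4;  ∫_0^1 9*x^4 dx = 9/5;
    ∫_0^1 -8*x^3 dx = -2;  ∫_0^1 -6*x^2 dx = -2;  ∫_0^1 1 dx = 1.
  Sum: 16/7 + 4 + 9/5 − 2 − 2 + 1 = 178/35.
Adding: ||u||_{H^1}^2 = 131/1260 + 178/35 = 6539/1260.


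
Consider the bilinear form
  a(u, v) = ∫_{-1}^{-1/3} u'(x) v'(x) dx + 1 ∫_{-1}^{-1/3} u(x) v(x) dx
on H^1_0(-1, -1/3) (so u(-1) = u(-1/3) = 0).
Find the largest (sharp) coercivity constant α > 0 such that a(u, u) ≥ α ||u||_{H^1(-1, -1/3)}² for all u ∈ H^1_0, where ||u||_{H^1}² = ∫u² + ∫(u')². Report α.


α = 1

Coercivity of a(·,·) on H^1_0(-1, -1/3) means a(u, u) ≥ α ||u||_{H^1}² for every u ∈ H^1_0.
The interval has length L = 2/3, and Poincaré/coercivity depend only on L. Here a(u, u) = ∫(u')² + (1)·∫u².
Here c = 1 ≥ 1, so a(u,u) = ∫(u')² + c∫u² ≥ ∫(u')² + ∫u² = ||u||_{H^1}², i.e. α = 1 works. No larger α is possible: a(u,u) ≥ α||u||_{H^1}² means (1−α)∫(u')² ≥ (α−c)∫u², and for the modes u_n = sin(nπ(x−x₀)/L) (x₀ the left endpoint) one has ∫u_n²/∫(u_n')² = (L/(nπ))² → 0, so a(u_n,u_n)/||u_n||_{H^1}² → 1. Hence the optimal constant is α = 1.
Therefore α = 1.


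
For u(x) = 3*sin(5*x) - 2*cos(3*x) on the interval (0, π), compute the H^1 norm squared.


||u||_{H^1(0,π)}^2 = 137*π

u'(x) = 6*sin(3*x) + 15*cos(5*x).
Expand u² and (u')² and integrate term by term on (0, π), using: for integers n ≥ 1, ∫_0^π sin²(nx) dx = ∫_0^π cos²(nx) dx = π/2; for n ≠ n', ∫_0^π sin(nx)sin(n'x) dx = ∫_0^π cos(nx)cos(n'x) dx = 0; and by product-to-sum, ∫_0^π sin(nx)cos(n'x) dx = ½∫_0^π [sin((n+n')x) + sin((n−n')x)] dx, which is 0 when n+n' is even and 2n/(n²−n'²) when n+n' is odd (it need not vanish on (0, π)).
  u² squared terms: (-2)²·∫cos(3x)² dx = 4·π/2 = 2*π;  (3)²·∫sin(5x)² dx = 9·π/2 = 9*π/2.
  u² cross terms: 2·(-2)·(3)·∫cos(3x)·sin(5x) dx = -12·(0) = 0.
  So ∫_0^π u² dx = 2*π + 9*π/2 + 0 = 13*π/2.
  (u')² squared terms: (6)²·∫sin(3x)² dx = 36·π/2 = 18*π;  (15)²·∫cos(5x)² dx = 225·π/2 = 225*π/2.
  (u')² cross terms: 2·(6)·(15)·∫sin(3x)·cos(5x) dx = 180·(0) = 0.
  So ∫_0^π (u')² dx = 18*π + 225*π/2 + 0 = 261*π/2.
||u||_{H^1}^2 = (13*π/2) + (261*π/2) = 137*π.


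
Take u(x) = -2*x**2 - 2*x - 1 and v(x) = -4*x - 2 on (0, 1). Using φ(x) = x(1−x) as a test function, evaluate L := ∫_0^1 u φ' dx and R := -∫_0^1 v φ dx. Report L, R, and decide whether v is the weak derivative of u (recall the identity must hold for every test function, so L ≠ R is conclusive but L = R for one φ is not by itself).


LHS = 2/3, RHS = 2/3. Yes, v = u' weakly.

u(x) = -2*x**2 - 2*x - 1, classical derivative u'(x) = -4*x - 2.
φ(x) = x(1−x), so φ'(x) = 1 - 2*x.
Note φ(0) = φ(1) = 0, so the boundary term u·φ vanishes.
LHS = ∫_0^1 u(x) φ'(x) dx = ∫_0^1 (4*x^3 + 2*x^2 - 1) dx. Term by term:
  ∫_0^1 4*x^3 dx = 1;  ∫_0^1 2*x^2 dx = 2/3;  ∫_0^1 -1 dx = -1.
Sum: 1 + 2/3 − 1 = 2/3.
So LHS = 2/3.
∫_0^1 v(x) φ(x) dx = ∫_0^1 (4*x^3 - 2*x^2 - 2*x) dx. Term by term:
  ∫_0^1 4*x^3 dx = 1;  ∫_0^1 -2*x^2 dx = -2/3;  ∫_0^1 -2*x dx = -1.
Sum: 1 − 2/3 − 1 = -2/3.
So RHS = -∫_0^1 v(x) φ(x) dx = 2/3.
LHS = RHS, so the identity holds for this test φ.
Moreover u is smooth here and v(x) = u'(x) = -4*x - 2 pointwise, so the identity holds for every test function. Hence v is the weak derivative of u.


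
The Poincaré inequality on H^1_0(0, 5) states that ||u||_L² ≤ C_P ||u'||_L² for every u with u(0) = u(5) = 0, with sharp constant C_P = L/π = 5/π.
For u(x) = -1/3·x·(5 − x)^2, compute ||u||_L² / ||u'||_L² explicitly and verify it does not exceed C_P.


||u||_L² / ||u'||_L² = 5*sqrt(14)/14 < C_P = 5/π.

u(x) = -1/3·x·(5 − x)^2, so u'(x) = (5 - 3*x)*(x - 5)/3.
u(x) = -1/3·x·(5 − x)^2 vanishes at x = 0 and x = 5, so u ∈ H^1_0(0, 5). Differentiate via the product rule and integrate the resulting polynomials term by term.
  ∫_0^5 u² dx = ∫_0^5 (x^6/9 - 20*x^5/9 + 50*x^4/3 - 500*x^3/9 + 625*x^2/9) dx. Term by term:
    ∫_0^5 x^6/9 dx = 78125/63;  ∫_0^5 -20*x^5/9 dx = -156250/27;  ∫_0^5 50*x^4/3 dx = 31250/3;
    ∫_0^5 -500*x^3/9 dx = -78125/9;  ∫_0^5 625*x^2/9 dx = 78125/27.
  Sum: 78125/63 − 156250/27 + 31250/3 − 78125/9 + 78125/27 = 15625/189.
  ∫_0^5 (u')² dx = ∫_0^5 (x^4 - 40*x^3/3 + 550*x^2/9 - 1000*x/9 + 625/9) dx. Term by term:
    ∫_0^5 x^4 dx = 625;  ∫_0^5 -40*x^3/3 dx = -6250/3;  ∫_0^5 550*x^2/9 dx = 68750/27;
    ∫_0^5 -1000*x/9 dx = -12500/9;  ∫_0^5 625/9 dx = 3125/9.
  Sum: 625 − 6250/3 + 68750/27 − 12500/9 + 3125/9 = 1250/27.
∫_0^5 u² dx = 15625/189, so ||u||_L² = 125*sqrt(21)/63.
∫_0^5 (u')² dx = 1250/27, so ||u'||_L² = 25*sqrt(6)/9.
Ratio ||u||_L² / ||u'||_L² = 5*sqrt(14)/14.
Sharp Poincaré constant on H^1_0(0, 5) is C_P = L/π = 5/π, achieved by sin(π/5·x).
A polynomial bump cannot attain the sharp Poincaré constant (only the first sine eigenfunction does), so the ratio is strictly less than C_P, consistent with ||u||_L² ≤ C_P ||u'||_L².
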